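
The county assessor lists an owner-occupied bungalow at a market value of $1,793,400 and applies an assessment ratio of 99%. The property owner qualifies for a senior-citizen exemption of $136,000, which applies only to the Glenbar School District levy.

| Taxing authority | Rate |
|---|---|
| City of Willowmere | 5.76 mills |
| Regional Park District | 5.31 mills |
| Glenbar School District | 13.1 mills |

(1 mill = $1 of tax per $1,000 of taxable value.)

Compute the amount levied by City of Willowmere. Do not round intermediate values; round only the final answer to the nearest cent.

$10,226.68

Assessed value = $1,793,400 × 0.99 = $1,775,466
City of Willowmere taxable value = $1,775,466 (exemption does not apply)
City of Willowmere levy = $1,775,466 × 0.00576 = $10,226.68416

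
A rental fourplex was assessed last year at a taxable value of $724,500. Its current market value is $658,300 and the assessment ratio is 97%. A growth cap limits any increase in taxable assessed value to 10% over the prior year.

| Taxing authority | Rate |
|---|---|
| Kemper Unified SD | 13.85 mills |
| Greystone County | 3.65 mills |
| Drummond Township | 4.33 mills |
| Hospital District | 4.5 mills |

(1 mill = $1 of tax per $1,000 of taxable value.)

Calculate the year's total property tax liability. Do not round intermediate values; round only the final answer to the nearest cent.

$16,813.05

Uncapped assessed value = $658,300 × 0.97 = $638,551
Cap limit = $724,500 × 1.1 = $796,950
Taxable assessed value = min($638,551, $796,950) = $638,551 (cap does not bind)
Kemper Unified SD: $638,551 × 0.01385 = $8,843.93135
Greystone County: $638,551 × 0.00365 = $2,330.71115
Drummond Township: $638,551 × 0.00433 = $2,764.92583
Hospital District: $638,551 × 0.0045 = $2,873.4795
Total = $16,813.04783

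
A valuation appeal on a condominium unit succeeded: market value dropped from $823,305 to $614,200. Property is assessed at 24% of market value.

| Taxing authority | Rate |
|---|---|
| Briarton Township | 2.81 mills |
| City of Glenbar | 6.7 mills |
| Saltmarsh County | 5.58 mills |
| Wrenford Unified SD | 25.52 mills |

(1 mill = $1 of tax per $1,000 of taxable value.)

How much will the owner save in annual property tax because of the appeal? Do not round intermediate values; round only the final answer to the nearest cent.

$2,038.02

Old assessed value = $823,305 × 0.24 = $197,593.2
New assessed value = $614,200 × 0.24 = $147,408
Combined rate = 0.00281 + 0.0067 + 0.00558 + 0.02552 = 0.04061
Old tax = $197,593.2 × 0.04061 = $8,024.259852
New tax = $147,408 × 0.04061 = $5,986.23888
Reduction = $8,024.259852 − $5,986.23888 = $2,038.020972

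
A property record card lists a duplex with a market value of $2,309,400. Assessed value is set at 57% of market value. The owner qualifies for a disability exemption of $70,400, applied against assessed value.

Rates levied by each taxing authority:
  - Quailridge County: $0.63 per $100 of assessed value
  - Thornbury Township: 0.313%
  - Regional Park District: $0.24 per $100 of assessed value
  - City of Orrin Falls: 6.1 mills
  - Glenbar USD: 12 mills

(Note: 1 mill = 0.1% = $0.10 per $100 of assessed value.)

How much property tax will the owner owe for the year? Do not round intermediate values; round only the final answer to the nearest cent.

Assessed value = $2,309,400 × 0.57 = $1,316,358
Taxable value = $1,316,358 − $70,400 = $1,245,958
Quailridge County: $1,245,958 × 0.0063 = $7,849.5354
Thornbury Township: $1,245,958 × 0.00313 = $3,899.84854
Regional Park District: $1,245,958 × 0.0024 = $2,990.2992
City of Orrin Falls: $1,245,958 × 0.0061 = $7,600.3438
Glenbar USD: $1,245,958 × 0.012 = $14,951.496
Total = $37,291.52294

$37,291.52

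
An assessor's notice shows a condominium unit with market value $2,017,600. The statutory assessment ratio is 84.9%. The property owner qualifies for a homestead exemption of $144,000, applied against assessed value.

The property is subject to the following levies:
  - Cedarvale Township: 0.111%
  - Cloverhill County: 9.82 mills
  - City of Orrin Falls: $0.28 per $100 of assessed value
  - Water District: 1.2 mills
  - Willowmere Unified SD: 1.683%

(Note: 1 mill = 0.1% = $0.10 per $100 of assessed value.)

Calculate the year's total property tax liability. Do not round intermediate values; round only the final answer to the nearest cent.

$49,829.61

Assessed value = $2,017,600 × 0.849 = $1,712,942.4
Taxable value = $1,712,942.4 − $144,000 = $1,568,942.4
Cedarvale Township: $1,568,942.4 × 0.00111 = $1,741.526064
Cloverhill County: $1,568,942.4 × 0.00982 = $15,407.014368
City of Orrin Falls: $1,568,942.4 × 0.0028 = $4,393.03872
Water District: $1,568,942.4 × 0.0012 = $1,882.73088
Willowmere Unified SD: $1,568,942.4 × 0.01683 = $26,405.300592
Total = $49,829.610624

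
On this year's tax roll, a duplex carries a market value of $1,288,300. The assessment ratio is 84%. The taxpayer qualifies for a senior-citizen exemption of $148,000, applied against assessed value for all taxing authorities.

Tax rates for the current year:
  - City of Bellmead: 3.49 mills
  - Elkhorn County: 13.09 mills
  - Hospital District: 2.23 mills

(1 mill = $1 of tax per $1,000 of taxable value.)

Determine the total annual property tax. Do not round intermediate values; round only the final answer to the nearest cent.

$17,571.78

Assessed value = $1,288,300 × 0.84 = $1,082,172
Taxable value = $1,082,172 − $148,000 = $934,172
City of Bellmead: $934,172 × 0.00349 = $3,260.26028
Elkhorn County: $934,172 × 0.01309 = $12,228.31148
Hospital District: $934,172 × 0.00223 = $2,083.20356
Total = $3,260.26028 + $12,228.31148 + $2,083.20356 = $17,571.77532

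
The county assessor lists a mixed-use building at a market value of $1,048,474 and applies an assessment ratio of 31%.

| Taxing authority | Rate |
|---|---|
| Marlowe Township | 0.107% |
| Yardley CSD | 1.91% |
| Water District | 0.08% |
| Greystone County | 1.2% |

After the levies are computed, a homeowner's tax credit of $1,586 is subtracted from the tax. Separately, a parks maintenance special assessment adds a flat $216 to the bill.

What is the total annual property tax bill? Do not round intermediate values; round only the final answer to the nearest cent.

Assessed value = $1,048,474 × 0.31 = $325,026.94
Marlowe Township: $325,026.94 × 0.00107 = $347.7788258
Yardley CSD: $325,026.94 × 0.0191 = $6,208.014554
Water District: $325,026.94 × 0.0008 = $260.021552
Greystone County: $325,026.94 × 0.012 = $3,900.32328
Levies subtotal = $10,716.1382118
After credit = $10,716.1382118 − $1,586 = $9,130.1382118
Total = $9,130.1382118 + $216 = $9,346.1382118

$9,346.14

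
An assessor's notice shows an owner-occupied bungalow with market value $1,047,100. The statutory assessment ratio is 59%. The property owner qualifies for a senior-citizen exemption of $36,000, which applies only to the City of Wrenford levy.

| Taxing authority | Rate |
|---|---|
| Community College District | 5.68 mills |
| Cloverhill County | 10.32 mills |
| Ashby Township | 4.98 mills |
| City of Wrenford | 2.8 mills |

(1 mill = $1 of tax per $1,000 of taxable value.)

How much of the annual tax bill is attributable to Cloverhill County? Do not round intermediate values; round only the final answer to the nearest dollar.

Assessed value = $1,047,100 × 0.59 = $617,789
Cloverhill County taxable value = $617,789 (exemption does not apply)
Cloverhill County levy = $617,789 × 0.01032 = $6,375.58248

$6,376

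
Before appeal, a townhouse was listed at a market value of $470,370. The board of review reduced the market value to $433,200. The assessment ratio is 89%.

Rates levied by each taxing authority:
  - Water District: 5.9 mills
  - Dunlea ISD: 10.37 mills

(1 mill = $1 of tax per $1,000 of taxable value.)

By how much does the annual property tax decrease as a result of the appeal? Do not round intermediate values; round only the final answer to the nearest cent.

Old assessed value = $470,370 × 0.89 = $418,629.3
New assessed value = $433,200 × 0.89 = $385,548
Combined rate = 0.0059 + 0.01037 = 0.01627
Old tax = $418,629.3 × 0.01627 = $6,811.098711
New tax = $385,548 × 0.01627 = $6,272.86596
Reduction = $6,811.098711 − $6,272.86596 = $538.232751

$538.23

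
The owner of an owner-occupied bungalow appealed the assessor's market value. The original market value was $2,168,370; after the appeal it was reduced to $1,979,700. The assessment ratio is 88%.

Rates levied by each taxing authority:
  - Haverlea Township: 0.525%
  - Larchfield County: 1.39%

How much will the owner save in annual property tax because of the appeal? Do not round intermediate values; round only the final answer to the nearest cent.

Old assessed value = $2,168,370 × 0.88 = $1,908,165.6
New assessed value = $1,979,700 × 0.88 = $1,742,136
Combined rate = 0.00525 + 0.0139 = 0.01915
Old tax = $1,908,165.6 × 0.01915 = $36,541.37124
New tax = $1,742,136 × 0.01915 = $33,361.9044
Reduction = $36,541.37124 − $33,361.9044 = $3,179.46684

$3,179.47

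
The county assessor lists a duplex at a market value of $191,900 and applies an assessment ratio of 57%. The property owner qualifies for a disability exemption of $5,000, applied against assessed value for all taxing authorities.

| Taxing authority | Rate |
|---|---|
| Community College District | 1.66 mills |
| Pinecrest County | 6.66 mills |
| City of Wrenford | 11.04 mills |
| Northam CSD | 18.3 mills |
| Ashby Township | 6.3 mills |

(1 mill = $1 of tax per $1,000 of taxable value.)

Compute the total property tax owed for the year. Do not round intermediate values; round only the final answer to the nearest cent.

Assessed value = $191,900 × 0.57 = $109,383
Taxable value = $109,383 − $5,000 = $104,383
Community College District: $104,383 × 0.00166 = $173.27578
Pinecrest County: $104,383 × 0.00666 = $695.19078
City of Wrenford: $104,383 × 0.01104 = $1,152.38832
Northam CSD: $104,383 × 0.0183 = $1,910.2089
Ashby Township: $104,383 × 0.0063 = $657.6129
Total = $173.27578 + $695.19078 + $1,152.38832 + $1,910.2089 + $657.6129 = $4,588.67668

$4,588.68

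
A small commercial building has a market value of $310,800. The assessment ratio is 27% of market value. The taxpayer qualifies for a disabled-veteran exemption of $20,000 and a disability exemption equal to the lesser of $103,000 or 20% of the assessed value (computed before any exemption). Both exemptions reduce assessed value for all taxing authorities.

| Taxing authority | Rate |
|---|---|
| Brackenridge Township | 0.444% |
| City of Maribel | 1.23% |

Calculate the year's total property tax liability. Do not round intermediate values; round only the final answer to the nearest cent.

$789.00

Assessed value = $310,800 × 0.27 = $83,916
Disability exemption = min($103,000, 20% × $83,916) = min($103,000, $16,783.2) = $16,783.2 (percentage binds)
Taxable value = $83,916 − $20,000 − $16,783.2 = $47,132.8
Brackenridge Township: $47,132.8 × 0.00444 = $209.269632
City of Maribel: $47,132.8 × 0.0123 = $579.73344
Total = $789.003072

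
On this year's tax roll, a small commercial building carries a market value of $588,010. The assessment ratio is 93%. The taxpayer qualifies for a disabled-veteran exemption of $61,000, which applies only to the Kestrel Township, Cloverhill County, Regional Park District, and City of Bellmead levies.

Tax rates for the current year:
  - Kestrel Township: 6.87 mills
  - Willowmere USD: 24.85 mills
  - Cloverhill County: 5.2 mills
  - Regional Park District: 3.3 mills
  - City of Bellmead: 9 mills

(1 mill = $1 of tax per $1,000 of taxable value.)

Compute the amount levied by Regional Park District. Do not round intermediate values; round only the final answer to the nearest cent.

Assessed value = $588,010 × 0.93 = $546,849.3
Regional Park District taxable value = $546,849.3 − $61,000 = $485,849.3
Regional Park District levy = $485,849.3 × 0.0033 = $1,603.30269

$1,603.30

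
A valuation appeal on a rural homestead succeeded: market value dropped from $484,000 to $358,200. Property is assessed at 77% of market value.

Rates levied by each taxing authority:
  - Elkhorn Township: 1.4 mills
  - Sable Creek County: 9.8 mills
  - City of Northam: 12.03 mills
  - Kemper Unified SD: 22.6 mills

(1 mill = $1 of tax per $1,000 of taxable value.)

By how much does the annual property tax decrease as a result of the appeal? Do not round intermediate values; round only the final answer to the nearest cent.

Old assessed value = $484,000 × 0.77 = $372,680
New assessed value = $358,200 × 0.77 = $275,814
Combined rate = 0.0014 + 0.0098 + 0.01203 + 0.0226 = 0.04583
Old tax = $372,680 × 0.04583 = $17,079.9244
New tax = $275,814 × 0.04583 = $12,640.55562
Reduction = $17,079.9244 − $12,640.55562 = $4,439.36878

$4,439.37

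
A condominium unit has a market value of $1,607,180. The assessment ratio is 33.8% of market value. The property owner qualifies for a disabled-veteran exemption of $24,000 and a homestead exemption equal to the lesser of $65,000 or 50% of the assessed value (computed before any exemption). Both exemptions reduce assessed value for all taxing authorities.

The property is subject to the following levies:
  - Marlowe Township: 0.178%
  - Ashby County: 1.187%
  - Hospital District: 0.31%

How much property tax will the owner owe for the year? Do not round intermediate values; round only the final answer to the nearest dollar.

$7,608

Assessed value = $1,607,180 × 0.338 = $543,226.84
Homestead exemption = min($65,000, 50% × $543,226.84) = min($65,000, $271,613.42) = $65,000 (dollar cap binds)
Taxable value = $543,226.84 − $24,000 − $65,000 = $454,226.84
Marlowe Township: $454,226.84 × 0.00178 = $808.5237752
Ashby County: $454,226.84 × 0.01187 = $5,391.6725908
Hospital District: $454,226.84 × 0.0031 = $1,408.103204
Total = $7,608.29957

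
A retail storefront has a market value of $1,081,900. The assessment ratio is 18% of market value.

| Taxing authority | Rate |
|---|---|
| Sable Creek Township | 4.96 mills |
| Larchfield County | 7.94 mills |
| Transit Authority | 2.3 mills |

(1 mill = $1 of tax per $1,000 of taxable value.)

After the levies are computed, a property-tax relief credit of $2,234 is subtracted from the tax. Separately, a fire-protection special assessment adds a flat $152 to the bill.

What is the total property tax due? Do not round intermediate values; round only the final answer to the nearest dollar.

$878

Assessed value = $1,081,900 × 0.18 = $194,742
Sable Creek Township: $194,742 × 0.00496 = $965.92032
Larchfield County: $194,742 × 0.00794 = $1,546.25148
Transit Authority: $194,742 × 0.0023 = $447.9066
Levies subtotal = $2,960.0784
After credit = $2,960.0784 − $2,234 = $726.0784
Total = $726.0784 + $152 = $878.0784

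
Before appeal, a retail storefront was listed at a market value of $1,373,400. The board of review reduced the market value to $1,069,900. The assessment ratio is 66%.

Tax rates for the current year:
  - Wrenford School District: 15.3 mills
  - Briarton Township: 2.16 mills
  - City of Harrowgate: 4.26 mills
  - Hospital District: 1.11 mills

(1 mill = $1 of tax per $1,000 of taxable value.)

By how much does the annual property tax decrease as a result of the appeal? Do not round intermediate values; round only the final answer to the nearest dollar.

$4,573

Old assessed value = $1,373,400 × 0.66 = $906,444
New assessed value = $1,069,900 × 0.66 = $706,134
Combined rate = 0.0153 + 0.00216 + 0.00426 + 0.00111 = 0.02283
Old tax = $906,444 × 0.02283 = $20,694.11652
New tax = $706,134 × 0.02283 = $16,121.03922
Reduction = $20,694.11652 − $16,121.03922 = $4,573.0773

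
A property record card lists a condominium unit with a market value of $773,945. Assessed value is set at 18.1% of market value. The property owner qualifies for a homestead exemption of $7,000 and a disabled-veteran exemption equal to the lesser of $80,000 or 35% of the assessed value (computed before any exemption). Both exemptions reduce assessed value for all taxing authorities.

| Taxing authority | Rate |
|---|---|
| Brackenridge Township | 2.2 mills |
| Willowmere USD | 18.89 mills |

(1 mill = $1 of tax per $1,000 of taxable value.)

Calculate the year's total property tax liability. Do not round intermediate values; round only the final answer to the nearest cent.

Assessed value = $773,945 × 0.181 = $140,084.045
Disabled-veteran exemption = min($80,000, 35% × $140,084.045) = min($80,000, $49,029.41575) = $49,029.41575 (percentage binds)
Taxable value = $140,084.045 − $7,000 − $49,029.41575 = $84,054.62925
Brackenridge Township: $84,054.62925 × 0.0022 = $184.92018435
Willowmere USD: $84,054.62925 × 0.01889 = $1,587.7919465325
Total = $1,772.7121308825

$1,772.71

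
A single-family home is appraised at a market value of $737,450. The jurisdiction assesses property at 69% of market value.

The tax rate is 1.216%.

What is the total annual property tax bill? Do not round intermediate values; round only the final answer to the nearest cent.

$6,187.50

Assessed value = $737,450 × 0.69 = $508,840.5
Tax = $508,840.5 × 0.01216 = $6,187.50048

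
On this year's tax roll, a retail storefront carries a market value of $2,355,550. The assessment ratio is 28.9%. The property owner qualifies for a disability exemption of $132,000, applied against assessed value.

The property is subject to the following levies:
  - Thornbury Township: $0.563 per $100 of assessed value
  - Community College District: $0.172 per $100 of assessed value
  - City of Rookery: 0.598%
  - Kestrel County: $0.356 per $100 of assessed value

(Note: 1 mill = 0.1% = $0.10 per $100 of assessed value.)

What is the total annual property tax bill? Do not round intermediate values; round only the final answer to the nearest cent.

Assessed value = $2,355,550 × 0.289 = $680,753.95
Taxable value = $680,753.95 − $132,000 = $548,753.95
Thornbury Township: $548,753.95 × 0.00563 = $3,089.4847385
Community College District: $548,753.95 × 0.00172 = $943.856794
City of Rookery: $548,753.95 × 0.00598 = $3,281.548621
Kestrel County: $548,753.95 × 0.00356 = $1,953.564062
Total = $9,268.4542155

$9,268.45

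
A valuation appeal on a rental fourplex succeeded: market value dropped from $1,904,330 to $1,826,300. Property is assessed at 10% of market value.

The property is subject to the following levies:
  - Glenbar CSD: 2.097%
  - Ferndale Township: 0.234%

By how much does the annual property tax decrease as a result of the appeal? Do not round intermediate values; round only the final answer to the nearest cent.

$181.89

Old assessed value = $1,904,330 × 0.1 = $190,433
New assessed value = $1,826,300 × 0.1 = $182,630
Combined rate = 0.02097 + 0.00234 = 0.02331
Old tax = $190,433 × 0.02331 = $4,438.99323
New tax = $182,630 × 0.02331 = $4,257.1053
Reduction = $4,438.99323 − $4,257.1053 = $181.88793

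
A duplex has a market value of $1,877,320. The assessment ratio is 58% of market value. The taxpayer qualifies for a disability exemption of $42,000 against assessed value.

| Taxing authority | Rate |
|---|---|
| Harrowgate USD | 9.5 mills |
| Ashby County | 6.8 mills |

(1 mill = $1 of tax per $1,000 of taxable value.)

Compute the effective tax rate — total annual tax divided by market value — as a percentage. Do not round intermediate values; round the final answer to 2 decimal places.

Assessed value = $1,877,320 × 0.58 = $1,088,845.6
Taxable value = $1,088,845.6 − $42,000 = $1,046,845.6
Harrowgate USD: $1,046,845.6 × 0.0095 = $9,945.0332
Ashby County: $1,046,845.6 × 0.0068 = $7,118.55008
Total tax = $17,063.58328
Effective rate = $17,063.58328 ÷ $1,877,320 = 0.91% of market value

0.91%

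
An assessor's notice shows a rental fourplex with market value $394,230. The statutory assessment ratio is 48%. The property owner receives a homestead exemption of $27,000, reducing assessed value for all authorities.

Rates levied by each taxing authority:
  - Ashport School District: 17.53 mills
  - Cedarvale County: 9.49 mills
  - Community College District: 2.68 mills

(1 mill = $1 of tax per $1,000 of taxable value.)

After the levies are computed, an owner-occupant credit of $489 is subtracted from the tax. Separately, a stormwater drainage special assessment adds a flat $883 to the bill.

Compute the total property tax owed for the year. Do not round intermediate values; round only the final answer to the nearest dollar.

Assessed value = $394,230 × 0.48 = $189,230.4
Taxable value = $189,230.4 − $27,000 = $162,230.4
Ashport School District: $162,230.4 × 0.01753 = $2,843.898912
Cedarvale County: $162,230.4 × 0.00949 = $1,539.566496
Community College District: $162,230.4 × 0.00268 = $434.777472
Levies subtotal = $4,818.24288
After credit = $4,818.24288 − $489 = $4,329.24288
Total = $4,329.24288 + $883 = $5,212.24288

$5,212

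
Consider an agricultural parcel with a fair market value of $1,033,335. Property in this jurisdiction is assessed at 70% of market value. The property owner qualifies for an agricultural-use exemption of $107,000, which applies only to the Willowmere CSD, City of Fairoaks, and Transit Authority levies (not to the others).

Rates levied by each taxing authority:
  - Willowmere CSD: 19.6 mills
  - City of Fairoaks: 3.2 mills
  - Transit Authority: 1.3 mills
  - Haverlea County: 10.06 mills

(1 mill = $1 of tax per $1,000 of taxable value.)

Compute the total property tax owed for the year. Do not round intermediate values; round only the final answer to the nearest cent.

$22,130.41

Assessed value = $1,033,335 × 0.7 = $723,334.5
Willowmere CSD: ($723,334.5 − $107,000) × 0.0196 = $616,334.5 × 0.0196 = $12,080.1562
City of Fairoaks: ($723,334.5 − $107,000) × 0.0032 = $616,334.5 × 0.0032 = $1,972.2704
Transit Authority: ($723,334.5 − $107,000) × 0.0013 = $616,334.5 × 0.0013 = $801.23485
Haverlea County: $723,334.5 × 0.01006 = $7,276.74507
Total = $22,130.40652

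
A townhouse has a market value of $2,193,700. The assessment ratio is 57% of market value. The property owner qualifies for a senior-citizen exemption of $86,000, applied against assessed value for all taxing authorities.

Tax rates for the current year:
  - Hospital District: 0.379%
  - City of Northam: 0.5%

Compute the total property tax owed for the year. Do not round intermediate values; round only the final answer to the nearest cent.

$10,235.16

Assessed value = $2,193,700 × 0.57 = $1,250,409
Taxable value = $1,250,409 − $86,000 = $1,164,409
Hospital District: $1,164,409 × 0.00379 = $4,413.11011
City of Northam: $1,164,409 × 0.005 = $5,822.045
Total = $4,413.11011 + $5,822.045 = $10,235.15511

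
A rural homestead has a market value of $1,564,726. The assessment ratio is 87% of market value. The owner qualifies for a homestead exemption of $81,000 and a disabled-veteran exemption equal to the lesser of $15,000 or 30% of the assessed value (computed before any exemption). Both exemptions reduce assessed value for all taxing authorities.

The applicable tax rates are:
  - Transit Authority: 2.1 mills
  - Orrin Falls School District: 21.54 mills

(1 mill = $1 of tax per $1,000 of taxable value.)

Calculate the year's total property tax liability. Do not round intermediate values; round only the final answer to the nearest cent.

Assessed value = $1,564,726 × 0.87 = $1,361,311.62
Disabled-veteran exemption = min($15,000, 30% × $1,361,311.62) = min($15,000, $408,393.486) = $15,000 (dollar cap binds)
Taxable value = $1,361,311.62 − $81,000 − $15,000 = $1,265,311.62
Transit Authority: $1,265,311.62 × 0.0021 = $2,657.154402
Orrin Falls School District: $1,265,311.62 × 0.02154 = $27,254.8122948
Total = $29,911.9666968

$29,911.97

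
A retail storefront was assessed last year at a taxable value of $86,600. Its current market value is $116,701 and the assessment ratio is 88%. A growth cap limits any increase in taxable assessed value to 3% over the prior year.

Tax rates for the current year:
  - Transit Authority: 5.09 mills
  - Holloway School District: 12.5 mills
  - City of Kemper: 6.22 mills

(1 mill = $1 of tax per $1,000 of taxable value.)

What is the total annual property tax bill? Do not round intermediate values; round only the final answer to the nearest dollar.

Uncapped assessed value = $116,701 × 0.88 = $102,696.88
Cap limit = $86,600 × 1.03 = $89,198
Taxable assessed value = min($102,696.88, $89,198) = $89,198 (cap binds)
Transit Authority: $89,198 × 0.00509 = $454.01782
Holloway School District: $89,198 × 0.0125 = $1,114.975
City of Kemper: $89,198 × 0.00622 = $554.81156
Total = $2,123.80438

$2,124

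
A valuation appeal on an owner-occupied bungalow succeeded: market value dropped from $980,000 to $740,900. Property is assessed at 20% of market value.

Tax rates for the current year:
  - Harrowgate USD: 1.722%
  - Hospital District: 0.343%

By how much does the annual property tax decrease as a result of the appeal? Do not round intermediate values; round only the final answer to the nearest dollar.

Old assessed value = $980,000 × 0.2 = $196,000
New assessed value = $740,900 × 0.2 = $148,180
Combined rate = 0.01722 + 0.00343 = 0.02065
Old tax = $196,000 × 0.02065 = $4,047.4
New tax = $148,180 × 0.02065 = $3,059.917
Reduction = $4,047.4 − $3,059.917 = $987.483

$987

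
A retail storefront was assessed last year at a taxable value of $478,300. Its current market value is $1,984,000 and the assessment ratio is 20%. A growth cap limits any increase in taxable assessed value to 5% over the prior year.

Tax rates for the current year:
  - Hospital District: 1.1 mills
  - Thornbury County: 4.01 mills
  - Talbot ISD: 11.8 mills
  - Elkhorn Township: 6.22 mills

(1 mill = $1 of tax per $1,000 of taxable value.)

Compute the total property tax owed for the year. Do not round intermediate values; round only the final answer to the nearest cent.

Uncapped assessed value = $1,984,000 × 0.2 = $396,800
Cap limit = $478,300 × 1.05 = $502,215
Taxable assessed value = min($396,800, $502,215) = $396,800 (cap does not bind)
Hospital District: $396,800 × 0.0011 = $436.48
Thornbury County: $396,800 × 0.00401 = $1,591.168
Talbot ISD: $396,800 × 0.0118 = $4,682.24
Elkhorn Township: $396,800 × 0.00622 = $2,468.096
Total = $9,177.984

$9,177.98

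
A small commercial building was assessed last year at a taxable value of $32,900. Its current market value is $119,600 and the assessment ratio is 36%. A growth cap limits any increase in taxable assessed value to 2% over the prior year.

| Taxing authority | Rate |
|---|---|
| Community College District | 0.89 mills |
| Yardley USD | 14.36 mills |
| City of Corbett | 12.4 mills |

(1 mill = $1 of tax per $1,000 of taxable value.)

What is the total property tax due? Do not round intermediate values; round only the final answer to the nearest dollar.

$928

Uncapped assessed value = $119,600 × 0.36 = $43,056
Cap limit = $32,900 × 1.02 = $33,558
Taxable assessed value = min($43,056, $33,558) = $33,558 (cap binds)
Community College District: $33,558 × 0.00089 = $29.86662
Yardley USD: $33,558 × 0.01436 = $481.89288
City of Corbett: $33,558 × 0.0124 = $416.1192
Total = $927.8787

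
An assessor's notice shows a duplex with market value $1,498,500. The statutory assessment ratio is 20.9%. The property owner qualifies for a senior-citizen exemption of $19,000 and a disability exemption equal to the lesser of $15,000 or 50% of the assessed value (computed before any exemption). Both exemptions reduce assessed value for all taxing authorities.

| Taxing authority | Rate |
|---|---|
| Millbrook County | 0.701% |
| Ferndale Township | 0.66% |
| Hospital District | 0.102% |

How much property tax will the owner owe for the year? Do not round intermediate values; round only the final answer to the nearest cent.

Assessed value = $1,498,500 × 0.209 = $313,186.5
Disability exemption = min($15,000, 50% × $313,186.5) = min($15,000, $156,593.25) = $15,000 (dollar cap binds)
Taxable value = $313,186.5 − $19,000 − $15,000 = $279,186.5
Millbrook County: $279,186.5 × 0.00701 = $1,957.097365
Ferndale Township: $279,186.5 × 0.0066 = $1,842.6309
Hospital District: $279,186.5 × 0.00102 = $284.77023
Total = $4,084.498495

$4,084.50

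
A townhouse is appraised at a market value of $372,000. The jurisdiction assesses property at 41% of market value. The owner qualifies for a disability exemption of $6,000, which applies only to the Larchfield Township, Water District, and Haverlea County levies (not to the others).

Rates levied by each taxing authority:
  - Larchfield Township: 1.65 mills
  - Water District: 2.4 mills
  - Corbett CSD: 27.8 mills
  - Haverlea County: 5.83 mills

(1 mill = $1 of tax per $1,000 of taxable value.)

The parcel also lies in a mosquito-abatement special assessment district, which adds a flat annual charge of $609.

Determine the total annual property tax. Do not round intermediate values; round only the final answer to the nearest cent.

$6,296.67

Assessed value = $372,000 × 0.41 = $152,520
Larchfield Township: ($152,520 − $6,000) × 0.00165 = $146,520 × 0.00165 = $241.758
Water District: ($152,520 − $6,000) × 0.0024 = $146,520 × 0.0024 = $351.648
Corbett CSD: $152,520 × 0.0278 = $4,240.056
Haverlea County: ($152,520 − $6,000) × 0.00583 = $146,520 × 0.00583 = $854.2116
Levies subtotal = $5,687.6736
Total = $5,687.6736 + $609 = $6,296.6736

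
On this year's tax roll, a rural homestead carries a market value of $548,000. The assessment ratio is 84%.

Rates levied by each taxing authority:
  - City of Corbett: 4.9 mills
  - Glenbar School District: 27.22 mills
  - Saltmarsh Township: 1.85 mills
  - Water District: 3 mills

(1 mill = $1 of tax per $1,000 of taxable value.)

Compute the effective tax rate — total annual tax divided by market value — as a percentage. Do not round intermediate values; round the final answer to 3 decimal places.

Assessed value = $548,000 × 0.84 = $460,320
City of Corbett: $460,320 × 0.0049 = $2,255.568
Glenbar School District: $460,320 × 0.02722 = $12,529.9104
Saltmarsh Township: $460,320 × 0.00185 = $851.592
Water District: $460,320 × 0.003 = $1,380.96
Total tax = $17,018.0304
Effective rate = $17,018.0304 ÷ $548,000 = 3.105% of market value

3.105%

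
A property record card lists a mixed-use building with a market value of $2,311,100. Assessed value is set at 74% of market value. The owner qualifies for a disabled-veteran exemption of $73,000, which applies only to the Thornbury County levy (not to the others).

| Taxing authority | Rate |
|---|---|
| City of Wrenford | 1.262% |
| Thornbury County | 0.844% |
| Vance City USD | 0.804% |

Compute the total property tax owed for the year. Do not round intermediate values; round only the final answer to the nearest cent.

Assessed value = $2,311,100 × 0.74 = $1,710,214
City of Wrenford: $1,710,214 × 0.01262 = $21,582.90068
Thornbury County: ($1,710,214 − $73,000) × 0.00844 = $1,637,214 × 0.00844 = $13,818.08616
Vance City USD: $1,710,214 × 0.00804 = $13,750.12056
Total = $49,151.1074

$49,151.11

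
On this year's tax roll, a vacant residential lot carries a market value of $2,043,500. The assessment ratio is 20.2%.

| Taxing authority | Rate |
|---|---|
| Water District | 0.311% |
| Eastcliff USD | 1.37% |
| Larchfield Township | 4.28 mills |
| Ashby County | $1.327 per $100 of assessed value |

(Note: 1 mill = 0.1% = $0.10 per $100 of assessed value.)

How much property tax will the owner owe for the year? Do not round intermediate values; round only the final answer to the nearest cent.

$14,183.36

Assessed value = $2,043,500 × 0.202 = $412,787
Water District: $412,787 × 0.00311 = $1,283.76757
Eastcliff USD: $412,787 × 0.0137 = $5,655.1819
Larchfield Township: $412,787 × 0.00428 = $1,766.72836
Ashby County: $412,787 × 0.01327 = $5,477.68349
Total = $14,183.36132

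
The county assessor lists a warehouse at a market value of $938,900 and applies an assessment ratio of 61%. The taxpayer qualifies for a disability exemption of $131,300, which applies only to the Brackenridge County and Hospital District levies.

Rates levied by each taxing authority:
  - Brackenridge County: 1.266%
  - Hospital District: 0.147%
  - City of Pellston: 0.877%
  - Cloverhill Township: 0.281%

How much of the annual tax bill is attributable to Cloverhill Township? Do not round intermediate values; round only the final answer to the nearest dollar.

Assessed value = $938,900 × 0.61 = $572,729
Cloverhill Township taxable value = $572,729 (exemption does not apply)
Cloverhill Township levy = $572,729 × 0.00281 = $1,609.36849

$1,609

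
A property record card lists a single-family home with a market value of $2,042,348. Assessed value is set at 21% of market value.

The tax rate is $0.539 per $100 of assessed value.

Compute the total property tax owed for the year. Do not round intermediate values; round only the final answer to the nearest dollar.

Assessed value = $2,042,348 × 0.21 = $428,893.08
Tax = $428,893.08 × 0.00539 = $2,311.7337012

$2,312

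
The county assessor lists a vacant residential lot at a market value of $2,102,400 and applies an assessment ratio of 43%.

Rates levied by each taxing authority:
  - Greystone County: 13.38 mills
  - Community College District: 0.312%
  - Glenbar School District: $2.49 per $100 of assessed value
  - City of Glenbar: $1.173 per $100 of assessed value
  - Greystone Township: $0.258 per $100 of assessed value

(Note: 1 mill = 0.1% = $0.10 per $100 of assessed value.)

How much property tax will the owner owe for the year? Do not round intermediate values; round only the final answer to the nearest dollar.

Assessed value = $2,102,400 × 0.43 = $904,032
Greystone County: $904,032 × 0.01338 = $12,095.94816
Community College District: $904,032 × 0.00312 = $2,820.57984
Glenbar School District: $904,032 × 0.0249 = $22,510.3968
City of Glenbar: $904,032 × 0.01173 = $10,604.29536
Greystone Township: $904,032 × 0.00258 = $2,332.40256
Total = $50,363.62272

$50,364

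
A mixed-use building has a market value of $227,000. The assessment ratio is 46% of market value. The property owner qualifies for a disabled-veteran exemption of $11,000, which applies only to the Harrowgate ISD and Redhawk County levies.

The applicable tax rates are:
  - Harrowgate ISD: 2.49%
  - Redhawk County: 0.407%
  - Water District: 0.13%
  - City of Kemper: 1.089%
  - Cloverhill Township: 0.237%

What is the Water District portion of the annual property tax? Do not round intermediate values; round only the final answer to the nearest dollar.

$136

Assessed value = $227,000 × 0.46 = $104,420
Water District taxable value = $104,420 (exemption does not apply)
Water District levy = $104,420 × 0.0013 = $135.746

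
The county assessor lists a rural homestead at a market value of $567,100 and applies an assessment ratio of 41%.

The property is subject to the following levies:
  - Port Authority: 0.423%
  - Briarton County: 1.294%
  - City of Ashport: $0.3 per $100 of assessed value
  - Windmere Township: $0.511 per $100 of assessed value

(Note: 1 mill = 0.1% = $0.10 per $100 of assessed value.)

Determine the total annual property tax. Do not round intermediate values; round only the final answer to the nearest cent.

Assessed value = $567,100 × 0.41 = $232,511
Port Authority: $232,511 × 0.00423 = $983.52153
Briarton County: $232,511 × 0.01294 = $3,008.69234
City of Ashport: $232,511 × 0.003 = $697.533
Windmere Township: $232,511 × 0.00511 = $1,188.13121
Total = $5,877.87808

$5,877.88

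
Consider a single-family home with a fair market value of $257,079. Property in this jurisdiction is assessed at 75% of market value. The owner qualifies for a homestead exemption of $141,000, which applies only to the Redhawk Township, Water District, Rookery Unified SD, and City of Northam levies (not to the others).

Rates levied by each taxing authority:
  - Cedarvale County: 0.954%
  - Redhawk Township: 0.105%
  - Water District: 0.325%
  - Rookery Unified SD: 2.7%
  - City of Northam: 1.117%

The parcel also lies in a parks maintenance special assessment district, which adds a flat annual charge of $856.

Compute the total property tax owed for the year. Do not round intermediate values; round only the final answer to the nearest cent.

$4,895.74

Assessed value = $257,079 × 0.75 = $192,809.25
Cedarvale County: $192,809.25 × 0.00954 = $1,839.400245
Redhawk Township: ($192,809.25 − $141,000) × 0.00105 = $51,809.25 × 0.00105 = $54.3997125
Water District: ($192,809.25 − $141,000) × 0.00325 = $51,809.25 × 0.00325 = $168.3800625
Rookery Unified SD: ($192,809.25 − $141,000) × 0.027 = $51,809.25 × 0.027 = $1,398.84975
City of Northam: ($192,809.25 − $141,000) × 0.01117 = $51,809.25 × 0.01117 = $578.7093225
Levies subtotal = $4,039.7390925
Total = $4,039.7390925 + $856 = $4,895.7390925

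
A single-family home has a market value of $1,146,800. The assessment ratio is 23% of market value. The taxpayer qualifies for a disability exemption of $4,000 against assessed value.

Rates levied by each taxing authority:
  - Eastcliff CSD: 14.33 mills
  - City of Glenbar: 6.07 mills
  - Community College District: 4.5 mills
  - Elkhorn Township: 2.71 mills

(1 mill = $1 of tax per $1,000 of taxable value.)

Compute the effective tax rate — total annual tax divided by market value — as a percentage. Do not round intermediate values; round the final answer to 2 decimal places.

0.63%

Assessed value = $1,146,800 × 0.23 = $263,764
Taxable value = $263,764 − $4,000 = $259,764
Eastcliff CSD: $259,764 × 0.01433 = $3,722.41812
City of Glenbar: $259,764 × 0.00607 = $1,576.76748
Community College District: $259,764 × 0.0045 = $1,168.938
Elkhorn Township: $259,764 × 0.00271 = $703.96044
Total tax = $7,172.08404
Effective rate = $7,172.08404 ÷ $1,146,800 = 0.63% of market value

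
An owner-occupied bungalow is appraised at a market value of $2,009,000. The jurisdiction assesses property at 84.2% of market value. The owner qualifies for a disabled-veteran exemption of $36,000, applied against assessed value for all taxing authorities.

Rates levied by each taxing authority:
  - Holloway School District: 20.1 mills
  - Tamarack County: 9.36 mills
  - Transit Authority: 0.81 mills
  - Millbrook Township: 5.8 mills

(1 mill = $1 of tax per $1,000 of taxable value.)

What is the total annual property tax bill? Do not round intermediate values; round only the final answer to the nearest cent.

Assessed value = $2,009,000 × 0.842 = $1,691,578
Taxable value = $1,691,578 − $36,000 = $1,655,578
Holloway School District: $1,655,578 × 0.0201 = $33,277.1178
Tamarack County: $1,655,578 × 0.00936 = $15,496.21008
Transit Authority: $1,655,578 × 0.00081 = $1,341.01818
Millbrook Township: $1,655,578 × 0.0058 = $9,602.3524
Total = $33,277.1178 + $15,496.21008 + $1,341.01818 + $9,602.3524 = $59,716.69846

$59,716.70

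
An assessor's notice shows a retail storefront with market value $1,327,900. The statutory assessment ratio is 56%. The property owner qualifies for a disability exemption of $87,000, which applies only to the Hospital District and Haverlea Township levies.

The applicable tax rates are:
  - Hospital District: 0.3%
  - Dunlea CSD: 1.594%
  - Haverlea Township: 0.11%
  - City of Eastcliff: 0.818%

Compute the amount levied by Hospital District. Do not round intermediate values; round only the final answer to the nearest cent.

Assessed value = $1,327,900 × 0.56 = $743,624
Hospital District taxable value = $743,624 − $87,000 = $656,624
Hospital District levy = $656,624 × 0.003 = $1,969.872

$1,969.87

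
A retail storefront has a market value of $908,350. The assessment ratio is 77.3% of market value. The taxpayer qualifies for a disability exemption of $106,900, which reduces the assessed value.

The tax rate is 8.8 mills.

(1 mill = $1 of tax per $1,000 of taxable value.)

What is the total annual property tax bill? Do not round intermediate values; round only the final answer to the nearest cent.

Assessed value = $908,350 × 0.773 = $702,154.55
Taxable value = $702,154.55 − $106,900 = $595,254.55
Tax = $595,254.55 × 0.0088 = $5,238.24004

$5,238.24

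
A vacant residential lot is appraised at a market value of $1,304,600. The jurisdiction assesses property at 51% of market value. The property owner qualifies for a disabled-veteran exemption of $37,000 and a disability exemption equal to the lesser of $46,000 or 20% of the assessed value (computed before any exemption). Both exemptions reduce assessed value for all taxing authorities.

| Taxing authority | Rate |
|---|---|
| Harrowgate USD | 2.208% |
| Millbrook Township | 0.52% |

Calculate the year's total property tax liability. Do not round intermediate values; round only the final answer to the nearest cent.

$15,886.40

Assessed value = $1,304,600 × 0.51 = $665,346
Disability exemption = min($46,000, 20% × $665,346) = min($46,000, $133,069.2) = $46,000 (dollar cap binds)
Taxable value = $665,346 − $37,000 − $46,000 = $582,346
Harrowgate USD: $582,346 × 0.02208 = $12,858.19968
Millbrook Township: $582,346 × 0.0052 = $3,028.1992
Total = $15,886.39888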